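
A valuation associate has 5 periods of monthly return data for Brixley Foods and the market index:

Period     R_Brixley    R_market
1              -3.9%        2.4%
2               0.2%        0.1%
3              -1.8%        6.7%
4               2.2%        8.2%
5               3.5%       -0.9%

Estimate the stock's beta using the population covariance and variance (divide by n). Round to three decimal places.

-0.112

Mean R_i = (-3.9 + 0.2 − 1.8 + 2.2 + 3.5) / 5 = 0.0400%
Mean R_m = (2.4 + 0.1 + 6.7 + 8.2 − 0.9) / 5 = 3.3000%
Σ(R_i − R̄_i)(R_m − R̄_m) = -7.1700  ⇒  Cov = -7.1700 / 5 = -1.4340
Σ(R_m − R̄_m)² = 64.2600  ⇒  Var(R_m) = 64.2600 / 5 = 12.8520
β = Cov / Var(R_m) = -1.4340 / 12.8520 = -0.1116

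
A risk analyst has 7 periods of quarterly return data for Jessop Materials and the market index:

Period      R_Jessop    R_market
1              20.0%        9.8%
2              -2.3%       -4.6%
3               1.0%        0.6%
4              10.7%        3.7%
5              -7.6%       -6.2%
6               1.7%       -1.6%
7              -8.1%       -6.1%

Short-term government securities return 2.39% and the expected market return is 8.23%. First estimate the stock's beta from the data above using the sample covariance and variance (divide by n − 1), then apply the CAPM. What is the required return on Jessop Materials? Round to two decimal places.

12.29%

Mean R_i = (20.0 − 2.3 + 1.0 + 10.7 − 7.6 + 1.7 − 8.1) / 7 = 2.2000%
Mean R_m = (9.8 − 4.6 + 0.6 + 3.7 − 6.2 − 1.6 − 6.1) / 7 = -0.6286%
Σ(R_i − R̄_i)(R_m − R̄_m) = 350.2600  ⇒  Cov = 350.2600 / 6 = 58.3767
Σ(R_m − R̄_m)² = 206.6943  ⇒  Var(R_m) = 206.6943 / 6 = 34.4491
β = Cov / Var(R_m) = 58.3767 / 34.4491 = 1.6946
MRP = 8.23% − 2.39% = 5.84%
E(R) = R_f + β × MRP = 2.39% + 1.6946 × 5.84% = 12.29%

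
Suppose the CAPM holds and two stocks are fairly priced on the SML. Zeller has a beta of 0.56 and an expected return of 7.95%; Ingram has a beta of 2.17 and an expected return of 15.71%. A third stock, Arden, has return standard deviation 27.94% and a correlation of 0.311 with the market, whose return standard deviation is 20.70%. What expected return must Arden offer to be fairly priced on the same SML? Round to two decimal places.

MRP = (15.71% − 7.95%) / (2.17 − 0.56) = 4.8199%
R_f = 7.95% − 0.56 × 4.8199% = 5.2509%
β_Arden = ρ·σ_i/σ_m = 0.311 × 27.94 / 20.70 = 0.4198
E(R_Arden) = R_f + β × MRP = 5.2509% + 0.4198 × 4.8199% = 7.27%

7.27%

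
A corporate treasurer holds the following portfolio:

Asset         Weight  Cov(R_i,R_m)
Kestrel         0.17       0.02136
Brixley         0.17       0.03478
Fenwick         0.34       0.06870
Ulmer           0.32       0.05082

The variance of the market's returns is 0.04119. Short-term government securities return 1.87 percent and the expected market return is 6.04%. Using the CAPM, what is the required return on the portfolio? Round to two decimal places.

β_Kestrel = 0.02136 / 0.04119 = 0.5186
β_Brixley = 0.03478 / 0.04119 = 0.8444
β_Fenwick = 0.06870 / 0.04119 = 1.6679
β_Ulmer = 0.05082 / 0.04119 = 1.2338
β_P = Σ w_i β_i = 0.17×0.5186 + 0.17×0.8444 + 0.34×1.6679 + 0.32×1.2338 = 1.1936
MRP = 6.04% − 1.87% = 4.17%
E(R_P) = R_f + β_P × MRP = 1.87% + 1.1936 × 4.17% = 6.85%

6.85%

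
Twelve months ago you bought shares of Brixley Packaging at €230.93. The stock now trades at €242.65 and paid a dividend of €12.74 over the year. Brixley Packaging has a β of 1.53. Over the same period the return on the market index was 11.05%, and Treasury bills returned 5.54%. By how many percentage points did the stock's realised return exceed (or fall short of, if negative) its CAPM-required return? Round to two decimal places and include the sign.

-3.38%

Realised HPR = (P1 + D1 − P0) / P0 = (242.65 + 12.74 − 230.93) / 230.93 = 24.46 / 230.93 = 10.5920%
MRP = 11.05% − 5.54% = 5.51%
CAPM required = R_f + β·MRP = 5.54% + 1.53 × 5.51% = 13.9703%
α = realised − required = 10.5920% − 13.9703% = -3.38%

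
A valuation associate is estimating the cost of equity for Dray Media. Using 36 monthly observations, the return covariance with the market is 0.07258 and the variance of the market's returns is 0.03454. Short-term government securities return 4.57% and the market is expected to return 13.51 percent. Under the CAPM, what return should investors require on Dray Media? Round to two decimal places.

β = Cov(R_i, R_m) / Var(R_m) = 0.07258 / 0.03454 = 2.1013
MRP = 13.51% − 4.57% = 8.94%
E(R) = R_f + β × MRP = 4.57% + 2.1013 × 8.94% = 23.36%

23.36%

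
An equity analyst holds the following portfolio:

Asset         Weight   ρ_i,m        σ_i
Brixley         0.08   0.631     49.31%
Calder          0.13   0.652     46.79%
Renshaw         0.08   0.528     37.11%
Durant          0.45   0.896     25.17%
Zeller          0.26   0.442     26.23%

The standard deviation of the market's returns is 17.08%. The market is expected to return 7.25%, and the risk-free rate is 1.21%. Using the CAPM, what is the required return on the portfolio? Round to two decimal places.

8.70%

β_Brixley = 0.631 × 49.31% / 17.08% = 1.8217
β_Calder = 0.652 × 46.79% / 17.08% = 1.7861
β_Renshaw = 0.528 × 37.11% / 17.08% = 1.1472
β_Durant = 0.896 × 25.17% / 17.08% = 1.3204
β_Zeller = 0.442 × 26.23% / 17.08% = 0.6788
β_P = Σ w_i β_i = 0.08×1.8217 + 0.13×1.7861 + 0.08×1.1472 + 0.45×1.3204 + 0.26×0.6788 = 1.2404
MRP = 7.25% − 1.21% = 6.04%
E(R_P) = R_f + β_P × MRP = 1.21% + 1.2404 × 6.04% = 8.70%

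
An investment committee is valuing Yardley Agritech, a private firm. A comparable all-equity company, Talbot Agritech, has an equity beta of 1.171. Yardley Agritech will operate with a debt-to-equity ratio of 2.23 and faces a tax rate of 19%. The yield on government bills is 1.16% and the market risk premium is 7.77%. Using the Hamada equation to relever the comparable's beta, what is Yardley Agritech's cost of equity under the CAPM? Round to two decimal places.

β_L = β_U × [1 + (1 − t)(D/E)] = 1.171 × [1 + (1 − 0.19) × 2.23]
    = 1.171 × [1 + 0.81 × 2.23] = 1.171 × 2.8063 = 3.2862
E(R) = R_f + β_L × MRP = 1.16% + 3.2862 × 7.77% = 26.69%

26.69%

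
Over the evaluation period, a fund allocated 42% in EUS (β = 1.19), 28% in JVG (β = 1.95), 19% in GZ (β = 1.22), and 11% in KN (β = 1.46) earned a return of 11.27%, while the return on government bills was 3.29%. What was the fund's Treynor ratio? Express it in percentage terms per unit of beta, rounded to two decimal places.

5.55%

β_P = 0.42×1.19 + 0.28×1.95 + 0.19×1.22 + 0.11×1.46 = 1.4382
Treynor = (R_P − R_f) / β_P = (11.27% − 3.29%) / 1.4382 = 7.98% / 1.4382 = 5.55%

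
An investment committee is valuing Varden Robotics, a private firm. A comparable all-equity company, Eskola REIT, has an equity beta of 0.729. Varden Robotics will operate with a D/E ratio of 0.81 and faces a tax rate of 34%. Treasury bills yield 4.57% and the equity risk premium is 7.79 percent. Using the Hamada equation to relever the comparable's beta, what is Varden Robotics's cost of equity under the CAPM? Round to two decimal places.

β_L = β_U × [1 + (1 − t)(D/E)] = 0.729 × [1 + (1 − 0.34) × 0.81]
    = 0.729 × [1 + 0.66 × 0.81] = 0.729 × 1.5346 = 1.1187
E(R) = R_f + β_L × MRP = 4.57% + 1.1187 × 7.79% = 13.28%

13.28%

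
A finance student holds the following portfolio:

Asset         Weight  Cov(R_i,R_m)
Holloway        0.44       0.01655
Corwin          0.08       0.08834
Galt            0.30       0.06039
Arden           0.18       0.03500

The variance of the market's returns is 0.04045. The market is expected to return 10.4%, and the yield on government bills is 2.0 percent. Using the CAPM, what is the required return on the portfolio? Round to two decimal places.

β_Holloway = 0.01655 / 0.04045 = 0.4091
β_Corwin = 0.08834 / 0.04045 = 2.1839
β_Galt = 0.06039 / 0.04045 = 1.4930
β_Arden = 0.03500 / 0.04045 = 0.8653
β_P = Σ w_i β_i = 0.44×0.4091 + 0.08×2.1839 + 0.30×1.4930 + 0.18×0.8653 = 0.9584
MRP = 10.4% − 2.0% = 8.40%
E(R_P) = R_f + β_P × MRP = 2.0% + 0.9584 × 8.4% = 10.05%

10.05%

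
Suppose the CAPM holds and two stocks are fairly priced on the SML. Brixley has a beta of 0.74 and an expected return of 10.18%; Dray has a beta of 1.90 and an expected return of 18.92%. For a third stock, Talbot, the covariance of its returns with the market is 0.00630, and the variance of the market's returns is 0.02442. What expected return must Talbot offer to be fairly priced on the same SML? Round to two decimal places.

MRP = (18.92% − 10.18%) / (1.90 − 0.74) = 7.5345%
R_f = 10.18% − 0.74 × 7.5345% = 4.6045%
β_Talbot = Cov / Var(R_m) = 0.00630 / 0.02442 = 0.2580
E(R_Talbot) = R_f + β × MRP = 4.6045% + 0.2580 × 7.5345% = 6.55%

6.55%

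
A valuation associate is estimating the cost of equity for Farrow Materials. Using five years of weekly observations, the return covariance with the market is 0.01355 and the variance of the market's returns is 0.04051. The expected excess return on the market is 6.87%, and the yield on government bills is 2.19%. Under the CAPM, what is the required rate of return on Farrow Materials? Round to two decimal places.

β = Cov(R_i, R_m) / Var(R_m) = 0.01355 / 0.04051 = 0.3345
E(R) = R_f + β × MRP = 2.19% + 0.3345 × 6.87% = 4.49%

4.49%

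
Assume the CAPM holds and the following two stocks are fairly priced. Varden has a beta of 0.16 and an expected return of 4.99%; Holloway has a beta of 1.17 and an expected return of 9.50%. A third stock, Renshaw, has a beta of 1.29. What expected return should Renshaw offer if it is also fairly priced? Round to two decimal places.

MRP (SML slope) = (9.50% − 4.99%) / (1.17 − 0.16) = 4.51% / 1.01 = 4.4653%
R_f (intercept) = 4.99% − 0.16 × 4.4653% = 4.2756%
E(R_Renshaw) = R_f + β × MRP = 4.2756% + 1.29 × 4.4653% = 10.04%

10.04%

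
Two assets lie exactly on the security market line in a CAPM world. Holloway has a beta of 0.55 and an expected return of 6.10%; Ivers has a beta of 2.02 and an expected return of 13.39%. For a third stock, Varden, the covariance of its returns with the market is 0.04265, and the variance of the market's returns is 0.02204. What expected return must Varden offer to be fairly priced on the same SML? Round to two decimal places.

MRP = (13.39% − 6.10%) / (2.02 − 0.55) = 4.9592%
R_f = 6.10% − 0.55 × 4.9592% = 3.3724%
β_Varden = Cov / Var(R_m) = 0.04265 / 0.02204 = 1.9351
E(R_Varden) = R_f + β × MRP = 3.3724% + 1.9351 × 4.9592% = 12.97%

12.97%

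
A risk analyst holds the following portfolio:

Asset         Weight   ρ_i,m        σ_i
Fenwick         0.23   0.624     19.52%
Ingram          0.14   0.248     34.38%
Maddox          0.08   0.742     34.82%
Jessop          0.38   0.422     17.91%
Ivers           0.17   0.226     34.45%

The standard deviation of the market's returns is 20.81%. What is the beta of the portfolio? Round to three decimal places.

β_Fenwick = 0.624 × 19.52% / 20.81% = 0.5853
β_Ingram = 0.248 × 34.38% / 20.81% = 0.4097
β_Maddox = 0.742 × 34.82% / 20.81% = 1.2415
β_Jessop = 0.422 × 17.91% / 20.81% = 0.3632
β_Ivers = 0.226 × 34.45% / 20.81% = 0.3741
β_P = Σ w_i β_i = 0.23×0.5853 + 0.14×0.4097 + 0.08×1.2415 + 0.38×0.3632 + 0.17×0.3741 = 0.4929

0.493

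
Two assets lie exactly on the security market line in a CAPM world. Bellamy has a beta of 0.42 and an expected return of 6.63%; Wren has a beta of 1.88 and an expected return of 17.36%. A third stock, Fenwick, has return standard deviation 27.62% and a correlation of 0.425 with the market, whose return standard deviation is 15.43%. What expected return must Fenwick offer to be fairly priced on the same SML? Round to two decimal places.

9.13%

MRP = (17.36% − 6.63%) / (1.88 − 0.42) = 7.3493%
R_f = 6.63% − 0.42 × 7.3493% = 3.5433%
β_Fenwick = ρ·σ_i/σ_m = 0.425 × 27.62 / 15.43 = 0.7608
E(R_Fenwick) = R_f + β × MRP = 3.5433% + 0.7608 × 7.3493% = 9.13%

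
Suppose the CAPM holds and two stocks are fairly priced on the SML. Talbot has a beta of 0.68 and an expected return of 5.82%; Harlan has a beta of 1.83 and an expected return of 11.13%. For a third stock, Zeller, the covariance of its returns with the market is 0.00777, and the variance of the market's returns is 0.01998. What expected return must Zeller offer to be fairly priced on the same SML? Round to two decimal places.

MRP = (11.13% − 5.82%) / (1.83 − 0.68) = 4.6174%
R_f = 5.82% − 0.68 × 4.6174% = 2.6802%
β_Zeller = Cov / Var(R_m) = 0.00777 / 0.01998 = 0.3889
E(R_Zeller) = R_f + β × MRP = 2.6802% + 0.3889 × 4.6174% = 4.48%

4.48%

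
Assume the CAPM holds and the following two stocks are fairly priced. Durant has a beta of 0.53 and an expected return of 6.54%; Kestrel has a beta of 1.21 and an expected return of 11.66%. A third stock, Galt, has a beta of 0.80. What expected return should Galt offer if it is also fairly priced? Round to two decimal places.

MRP (SML slope) = (11.66% − 6.54%) / (1.21 − 0.53) = 5.12% / 0.68 = 7.5294%
R_f (intercept) = 6.54% − 0.53 × 7.5294% = 2.5494%
E(R_Galt) = R_f + β × MRP = 2.5494% + 0.80 × 7.5294% = 8.57%

8.57%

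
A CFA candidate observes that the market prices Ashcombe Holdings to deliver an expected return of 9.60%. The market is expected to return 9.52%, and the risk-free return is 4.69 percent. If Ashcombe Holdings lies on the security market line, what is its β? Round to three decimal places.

1.017

MRP = 9.52% − 4.69% = 4.83%
β = (E(R) − R_f) / MRP = (9.60% − 4.69%) / 4.83% = 4.91% / 4.83% = 1.017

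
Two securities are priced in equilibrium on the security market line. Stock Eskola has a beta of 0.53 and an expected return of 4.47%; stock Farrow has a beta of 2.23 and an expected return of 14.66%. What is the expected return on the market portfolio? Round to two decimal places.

Both satisfy E(R) = R_f + β·MRP, so the slope of the SML is
MRP = (14.66% − 4.47%) / (2.23 − 0.53) = 10.19% / 1.70 = 5.9941%
R_f = E(R_Eskola) − β_Eskola·MRP = 4.47% − 0.53 × 5.9941% = 1.2931%
E(R_m) = R_f + MRP = 1.2931% + 5.9941% = 7.29%

7.29%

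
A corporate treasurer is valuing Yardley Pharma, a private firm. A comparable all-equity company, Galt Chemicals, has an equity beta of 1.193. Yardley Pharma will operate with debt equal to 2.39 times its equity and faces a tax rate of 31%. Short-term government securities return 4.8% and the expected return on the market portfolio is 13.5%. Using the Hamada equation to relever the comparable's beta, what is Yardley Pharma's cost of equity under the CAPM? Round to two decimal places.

32.30%

β_L = β_U × [1 + (1 − t)(D/E)] = 1.193 × [1 + (1 − 0.31) × 2.39]
    = 1.193 × [1 + 0.69 × 2.39] = 1.193 × 2.6491 = 3.1604
MRP = 13.5% − 4.8% = 8.70%
E(R) = R_f + β_L × MRP = 4.8% + 3.1604 × 8.7% = 32.30%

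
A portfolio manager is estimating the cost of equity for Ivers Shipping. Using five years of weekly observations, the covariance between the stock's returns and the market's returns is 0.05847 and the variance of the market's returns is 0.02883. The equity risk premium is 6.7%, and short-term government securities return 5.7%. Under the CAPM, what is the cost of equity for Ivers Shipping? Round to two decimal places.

β = Cov(R_i, R_m) / Var(R_m) = 0.05847 / 0.02883 = 2.0281
E(R) = R_f + β × MRP = 5.7% + 2.0281 × 6.7% = 19.29%

19.29%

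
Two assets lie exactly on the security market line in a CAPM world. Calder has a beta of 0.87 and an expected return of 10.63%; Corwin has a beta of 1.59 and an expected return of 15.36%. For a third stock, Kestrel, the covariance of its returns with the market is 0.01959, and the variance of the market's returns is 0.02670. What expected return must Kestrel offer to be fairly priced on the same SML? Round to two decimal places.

9.73%

MRP = (15.36% − 10.63%) / (1.59 − 0.87) = 6.5694%
R_f = 10.63% − 0.87 × 6.5694% = 4.9146%
β_Kestrel = Cov / Var(R_m) = 0.01959 / 0.02670 = 0.7337
E(R_Kestrel) = R_f + β × MRP = 4.9146% + 0.7337 × 6.5694% = 9.73%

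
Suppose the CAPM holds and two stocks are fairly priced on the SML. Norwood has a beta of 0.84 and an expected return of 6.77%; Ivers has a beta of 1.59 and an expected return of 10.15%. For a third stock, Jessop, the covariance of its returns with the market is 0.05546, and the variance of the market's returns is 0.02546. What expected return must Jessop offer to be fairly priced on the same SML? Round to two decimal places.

MRP = (10.15% − 6.77%) / (1.59 − 0.84) = 4.5067%
R_f = 6.77% − 0.84 × 4.5067% = 2.9844%
β_Jessop = Cov / Var(R_m) = 0.05546 / 0.02546 = 2.1783
E(R_Jessop) = R_f + β × MRP = 2.9844% + 2.1783 × 4.5067% = 12.80%

12.80%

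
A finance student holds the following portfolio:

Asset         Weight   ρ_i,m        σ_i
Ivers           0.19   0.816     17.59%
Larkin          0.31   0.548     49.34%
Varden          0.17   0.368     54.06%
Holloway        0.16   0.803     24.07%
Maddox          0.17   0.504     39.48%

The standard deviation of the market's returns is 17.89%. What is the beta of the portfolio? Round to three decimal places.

β_Ivers = 0.816 × 17.59% / 17.89% = 0.8023
β_Larkin = 0.548 × 49.34% / 17.89% = 1.5114
β_Varden = 0.368 × 54.06% / 17.89% = 1.1120
β_Holloway = 0.803 × 24.07% / 17.89% = 1.0804
β_Maddox = 0.504 × 39.48% / 17.89% = 1.1122
β_P = Σ w_i β_i = 0.19×0.8023 + 0.31×1.5114 + 0.17×1.1120 + 0.16×1.0804 + 0.17×1.1122 = 1.1719

1.172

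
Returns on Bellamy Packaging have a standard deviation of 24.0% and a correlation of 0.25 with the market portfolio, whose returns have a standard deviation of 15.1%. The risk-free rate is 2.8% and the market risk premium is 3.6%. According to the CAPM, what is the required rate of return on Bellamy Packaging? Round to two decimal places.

β = ρ × σ_i / σ_m = 0.25 × 24.0% / 15.1% = 0.3974
E(R) = 2.8% + 0.3974 × 3.6% = 4.23%

4.23%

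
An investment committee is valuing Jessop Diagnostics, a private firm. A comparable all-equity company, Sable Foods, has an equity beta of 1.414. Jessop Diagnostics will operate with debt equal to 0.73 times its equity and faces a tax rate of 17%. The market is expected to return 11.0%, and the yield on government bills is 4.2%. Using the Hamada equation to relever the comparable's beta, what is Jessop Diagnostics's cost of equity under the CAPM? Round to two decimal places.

19.64%

β_L = β_U × [1 + (1 − t)(D/E)] = 1.414 × [1 + (1 − 0.17) × 0.73]
    = 1.414 × [1 + 0.83 × 0.73] = 1.414 × 1.6059 = 2.2707
MRP = 11.0% − 4.2% = 6.80%
E(R) = R_f + β_L × MRP = 4.2% + 2.2707 × 6.8% = 19.64%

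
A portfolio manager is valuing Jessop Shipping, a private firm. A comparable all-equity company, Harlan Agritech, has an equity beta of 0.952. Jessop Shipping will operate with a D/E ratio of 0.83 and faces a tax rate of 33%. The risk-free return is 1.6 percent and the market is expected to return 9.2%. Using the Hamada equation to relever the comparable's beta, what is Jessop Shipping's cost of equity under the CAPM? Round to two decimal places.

β_L = β_U × [1 + (1 − t)(D/E)] = 0.952 × [1 + (1 − 0.33) × 0.83]
    = 0.952 × [1 + 0.67 × 0.83] = 0.952 × 1.5561 = 1.4814
MRP = 9.2% − 1.6% = 7.60%
E(R) = R_f + β_L × MRP = 1.6% + 1.4814 × 7.6% = 12.86%

12.86%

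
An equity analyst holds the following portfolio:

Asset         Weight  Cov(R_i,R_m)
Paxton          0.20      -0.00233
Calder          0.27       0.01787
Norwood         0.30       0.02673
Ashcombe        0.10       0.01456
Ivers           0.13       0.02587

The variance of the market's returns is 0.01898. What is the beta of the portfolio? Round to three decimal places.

0.906

β_Paxton = -0.00233 / 0.01898 = -0.1228
β_Calder = 0.01787 / 0.01898 = 0.9415
β_Norwood = 0.02673 / 0.01898 = 1.4083
β_Ashcombe = 0.01456 / 0.01898 = 0.7671
β_Ivers = 0.02587 / 0.01898 = 1.3630
β_P = Σ w_i β_i = 0.20×-0.1228 + 0.27×0.9415 + 0.30×1.4083 + 0.10×0.7671 + 0.13×1.3630 = 0.9060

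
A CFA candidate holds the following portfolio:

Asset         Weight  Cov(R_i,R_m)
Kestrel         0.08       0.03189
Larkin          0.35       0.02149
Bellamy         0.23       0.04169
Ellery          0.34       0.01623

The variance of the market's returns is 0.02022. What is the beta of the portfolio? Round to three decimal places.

1.245

β_Kestrel = 0.03189 / 0.02022 = 1.5772
β_Larkin = 0.02149 / 0.02022 = 1.0628
β_Bellamy = 0.04169 / 0.02022 = 2.0618
β_Ellery = 0.01623 / 0.02022 = 0.8027
β_P = Σ w_i β_i = 0.08×1.5772 + 0.35×1.0628 + 0.23×2.0618 + 0.34×0.8027 = 1.2453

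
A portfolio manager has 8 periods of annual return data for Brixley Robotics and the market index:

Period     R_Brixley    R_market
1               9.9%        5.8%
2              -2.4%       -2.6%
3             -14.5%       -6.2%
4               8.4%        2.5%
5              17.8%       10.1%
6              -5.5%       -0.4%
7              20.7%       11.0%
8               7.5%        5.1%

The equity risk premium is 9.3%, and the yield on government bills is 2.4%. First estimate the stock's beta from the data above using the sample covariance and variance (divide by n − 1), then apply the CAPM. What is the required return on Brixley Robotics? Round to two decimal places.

Mean R_i = (9.9 − 2.4 − 14.5 + 8.4 + 17.8 − 5.5 + 20.7 + 7.5) / 8 = 5.2375%
Mean R_m = (5.8 − 2.6 − 6.2 + 2.5 + 10.1 − 0.4 + 11.0 + 5.1) / 8 = 3.1625%
Σ(R_i − R̄_i)(R_m − R̄_m) = 489.9813  ⇒  Cov = 489.9813 / 7 = 69.9973
Σ(R_m − R̄_m)² = 254.2588  ⇒  Var(R_m) = 254.2588 / 7 = 36.3227
β = Cov / Var(R_m) = 69.9973 / 36.3227 = 1.9271
E(R) = R_f + β × MRP = 2.4% + 1.9271 × 9.3% = 20.32%

20.32%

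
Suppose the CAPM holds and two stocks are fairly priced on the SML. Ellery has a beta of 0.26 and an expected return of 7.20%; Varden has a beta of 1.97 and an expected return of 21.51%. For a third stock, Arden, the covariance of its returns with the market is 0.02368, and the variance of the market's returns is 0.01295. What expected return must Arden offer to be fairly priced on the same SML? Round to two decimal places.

MRP = (21.51% − 7.20%) / (1.97 − 0.26) = 8.3684%
R_f = 7.20% − 0.26 × 8.3684% = 5.0242%
β_Arden = Cov / Var(R_m) = 0.02368 / 0.01295 = 1.8286
E(R_Arden) = R_f + β × MRP = 5.0242% + 1.8286 × 8.3684% = 20.33%

20.33%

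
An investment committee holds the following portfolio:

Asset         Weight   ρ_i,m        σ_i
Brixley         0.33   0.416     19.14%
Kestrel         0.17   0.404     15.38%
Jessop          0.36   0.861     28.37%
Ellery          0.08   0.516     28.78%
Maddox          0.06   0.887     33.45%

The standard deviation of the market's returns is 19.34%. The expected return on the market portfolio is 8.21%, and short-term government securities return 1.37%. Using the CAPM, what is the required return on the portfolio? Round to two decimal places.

β_Brixley = 0.416 × 19.14% / 19.34% = 0.4117
β_Kestrel = 0.404 × 15.38% / 19.34% = 0.3213
β_Jessop = 0.861 × 28.37% / 19.34% = 1.2630
β_Ellery = 0.516 × 28.78% / 19.34% = 0.7679
β_Maddox = 0.887 × 33.45% / 19.34% = 1.5341
β_P = Σ w_i β_i = 0.33×0.4117 + 0.17×0.3213 + 0.36×1.2630 + 0.08×0.7679 + 0.06×1.5341 = 0.7986
MRP = 8.21% − 1.37% = 6.84%
E(R_P) = R_f + β_P × MRP = 1.37% + 0.7986 × 6.84% = 6.83%

6.83%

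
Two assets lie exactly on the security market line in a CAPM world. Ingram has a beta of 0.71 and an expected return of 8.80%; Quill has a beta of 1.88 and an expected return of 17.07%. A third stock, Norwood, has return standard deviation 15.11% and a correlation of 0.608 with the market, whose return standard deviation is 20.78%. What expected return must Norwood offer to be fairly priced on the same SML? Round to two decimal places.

MRP = (17.07% − 8.80%) / (1.88 − 0.71) = 7.0684%
R_f = 8.80% − 0.71 × 7.0684% = 3.7814%
β_Norwood = ρ·σ_i/σ_m = 0.608 × 15.11 / 20.78 = 0.4421
E(R_Norwood) = R_f + β × MRP = 3.7814% + 0.4421 × 7.0684% = 6.91%

6.91%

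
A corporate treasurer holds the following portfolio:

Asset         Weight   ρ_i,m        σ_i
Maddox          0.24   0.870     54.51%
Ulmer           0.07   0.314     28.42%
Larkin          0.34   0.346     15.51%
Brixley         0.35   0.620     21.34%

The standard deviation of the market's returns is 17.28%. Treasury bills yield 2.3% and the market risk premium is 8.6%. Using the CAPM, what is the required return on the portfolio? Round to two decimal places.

β_Maddox = 0.870 × 54.51% / 17.28% = 2.7444
β_Ulmer = 0.314 × 28.42% / 17.28% = 0.5164
β_Larkin = 0.346 × 15.51% / 17.28% = 0.3106
β_Brixley = 0.620 × 21.34% / 17.28% = 0.7657
β_P = Σ w_i β_i = 0.24×2.7444 + 0.07×0.5164 + 0.34×0.3106 + 0.35×0.7657 = 1.0684
E(R_P) = R_f + β_P × MRP = 2.3% + 1.0684 × 8.6% = 11.49%

11.49%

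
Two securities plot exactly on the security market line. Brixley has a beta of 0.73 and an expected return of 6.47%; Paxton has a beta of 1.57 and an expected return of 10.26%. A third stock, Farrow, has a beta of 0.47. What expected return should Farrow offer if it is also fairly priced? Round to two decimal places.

5.30%

MRP (SML slope) = (10.26% − 6.47%) / (1.57 − 0.73) = 3.79% / 0.84 = 4.5119%
R_f (intercept) = 6.47% − 0.73 × 4.5119% = 3.1763%
E(R_Farrow) = R_f + β × MRP = 3.1763% + 0.47 × 4.5119% = 5.30%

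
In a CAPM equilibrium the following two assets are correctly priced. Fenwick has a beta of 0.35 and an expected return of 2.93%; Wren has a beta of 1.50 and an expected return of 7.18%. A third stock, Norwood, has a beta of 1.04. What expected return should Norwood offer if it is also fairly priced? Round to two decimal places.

MRP (SML slope) = (7.18% − 2.93%) / (1.50 − 0.35) = 4.25% / 1.15 = 3.6957%
R_f (intercept) = 2.93% − 0.35 × 3.6957% = 1.6365%
E(R_Norwood) = R_f + β × MRP = 1.6365% + 1.04 × 3.6957% = 5.48%

5.48%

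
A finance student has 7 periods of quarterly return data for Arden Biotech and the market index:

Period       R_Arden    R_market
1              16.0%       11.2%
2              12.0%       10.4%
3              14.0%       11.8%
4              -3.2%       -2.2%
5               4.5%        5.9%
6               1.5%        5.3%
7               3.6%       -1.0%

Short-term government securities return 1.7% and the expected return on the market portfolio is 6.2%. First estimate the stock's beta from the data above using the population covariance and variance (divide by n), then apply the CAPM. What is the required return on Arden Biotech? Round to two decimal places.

6.75%

Mean R_i = (16.0 + 12.0 + 14.0 − 3.2 + 4.5 + 1.5 + 3.6) / 7 = 6.9143%
Mean R_m = (11.2 + 10.4 + 11.8 − 2.2 + 5.9 + 5.3 − 1.0) / 7 = 5.9143%
Σ(R_i − R̄_i)(R_m − R̄_m) = 220.8886  ⇒  Cov = 220.8886 / 7 = 31.5555
Σ(R_m − R̄_m)² = 196.7286  ⇒  Var(R_m) = 196.7286 / 7 = 28.1041
β = Cov / Var(R_m) = 31.5555 / 28.1041 = 1.1228
MRP = 6.2% − 1.7% = 4.50%
E(R) = R_f + β × MRP = 1.7% + 1.1228 × 4.5% = 6.75%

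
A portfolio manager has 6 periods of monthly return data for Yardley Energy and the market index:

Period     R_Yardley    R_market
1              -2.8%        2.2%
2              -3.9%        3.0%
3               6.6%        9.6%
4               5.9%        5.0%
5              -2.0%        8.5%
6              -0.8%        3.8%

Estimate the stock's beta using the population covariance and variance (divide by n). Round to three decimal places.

0.847

Mean R_i = (-2.8 − 3.9 + 6.6 + 5.9 − 2.0 − 0.8) / 6 = 0.5000%
Mean R_m = (2.2 + 3.0 + 9.6 + 5.0 + 8.5 + 3.8) / 6 = 5.3500%
Σ(R_i − R̄_i)(R_m − R̄_m) = 38.9100  ⇒  Cov = 38.9100 / 6 = 6.4850
Σ(R_m − R̄_m)² = 45.9550  ⇒  Var(R_m) = 45.9550 / 6 = 7.6592
β = Cov / Var(R_m) = 6.4850 / 7.6592 = 0.8467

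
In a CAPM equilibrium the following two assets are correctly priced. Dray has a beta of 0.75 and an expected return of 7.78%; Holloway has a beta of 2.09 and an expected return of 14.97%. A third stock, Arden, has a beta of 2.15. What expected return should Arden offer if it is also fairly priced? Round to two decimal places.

MRP (SML slope) = (14.97% − 7.78%) / (2.09 − 0.75) = 7.19% / 1.34 = 5.3657%
R_f (intercept) = 7.78% − 0.75 × 5.3657% = 3.7557%
E(R_Arden) = R_f + β × MRP = 3.7557% + 2.15 × 5.3657% = 15.29%

15.29%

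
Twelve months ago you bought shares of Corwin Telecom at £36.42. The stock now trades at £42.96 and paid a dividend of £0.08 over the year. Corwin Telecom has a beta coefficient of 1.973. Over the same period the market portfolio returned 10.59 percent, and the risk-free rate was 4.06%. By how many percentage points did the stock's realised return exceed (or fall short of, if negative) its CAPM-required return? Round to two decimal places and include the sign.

Realised HPR = (P1 + D1 − P0) / P0 = (42.96 + 0.08 − 36.42) / 36.42 = 6.62 / 36.42 = 18.1768%
MRP = 10.59% − 4.06% = 6.53%
CAPM required = R_f + β·MRP = 4.06% + 1.973 × 6.53% = 16.94369%
α = realised − required = 18.1768% − 16.94369% = +1.23%

+1.23%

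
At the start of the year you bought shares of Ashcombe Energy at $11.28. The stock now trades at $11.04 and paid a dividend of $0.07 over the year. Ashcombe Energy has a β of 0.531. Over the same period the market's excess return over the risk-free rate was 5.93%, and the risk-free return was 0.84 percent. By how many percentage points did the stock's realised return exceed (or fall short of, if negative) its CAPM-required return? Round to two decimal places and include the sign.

-5.50%

Realised HPR = (P1 + D1 − P0) / P0 = (11.04 + 0.07 − 11.28) / 11.28 = -0.17 / 11.28 = -1.5071%
CAPM required = R_f + β·MRP = 0.84% + 0.531 × 5.93% = 3.98883%
α = realised − required = -1.5071% − 3.98883% = -5.50%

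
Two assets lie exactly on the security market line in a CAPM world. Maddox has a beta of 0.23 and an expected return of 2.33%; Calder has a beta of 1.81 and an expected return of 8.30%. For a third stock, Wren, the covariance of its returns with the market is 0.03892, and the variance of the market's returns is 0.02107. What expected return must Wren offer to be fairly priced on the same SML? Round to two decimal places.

MRP = (8.30% − 2.33%) / (1.81 − 0.23) = 3.7785%
R_f = 2.33% − 0.23 × 3.7785% = 1.4609%
β_Wren = Cov / Var(R_m) = 0.03892 / 0.02107 = 1.8472
E(R_Wren) = R_f + β × MRP = 1.4609% + 1.8472 × 3.7785% = 8.44%

8.44%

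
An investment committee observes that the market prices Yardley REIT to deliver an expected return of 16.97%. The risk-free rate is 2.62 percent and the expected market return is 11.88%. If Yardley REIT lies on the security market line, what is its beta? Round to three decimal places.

1.550

MRP = 11.88% − 2.62% = 9.26%
β = (E(R) − R_f) / MRP = (16.97% − 2.62%) / 9.26% = 14.35% / 9.26% = 1.550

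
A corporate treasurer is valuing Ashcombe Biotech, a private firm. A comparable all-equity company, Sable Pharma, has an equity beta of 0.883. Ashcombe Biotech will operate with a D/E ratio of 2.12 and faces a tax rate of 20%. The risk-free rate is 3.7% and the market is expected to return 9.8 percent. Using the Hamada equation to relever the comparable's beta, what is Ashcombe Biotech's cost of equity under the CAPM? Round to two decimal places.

18.22%

β_L = β_U × [1 + (1 − t)(D/E)] = 0.883 × [1 + (1 − 0.20) × 2.12]
    = 0.883 × [1 + 0.80 × 2.12] = 0.883 × 2.6960 = 2.3806
MRP = 9.8% − 3.7% = 6.10%
E(R) = R_f + β_L × MRP = 3.7% + 2.3806 × 6.1% = 18.22%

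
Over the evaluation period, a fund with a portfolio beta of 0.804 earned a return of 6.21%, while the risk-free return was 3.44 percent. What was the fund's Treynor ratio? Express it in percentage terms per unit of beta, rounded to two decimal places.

Treynor = (R_P − R_f) / β_P = (6.21% − 3.44%) / 0.8040 = 2.77% / 0.8040 = 3.45%

3.45%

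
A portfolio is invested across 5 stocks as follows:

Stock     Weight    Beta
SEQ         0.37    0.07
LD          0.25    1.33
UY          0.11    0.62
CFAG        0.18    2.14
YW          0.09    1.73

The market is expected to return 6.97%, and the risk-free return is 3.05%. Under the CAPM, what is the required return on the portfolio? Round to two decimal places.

6.84%

β_P = Σ w_i β_i = 0.37×0.07 + 0.25×1.33 + 0.11×0.62 + 0.18×2.14 + 0.09×1.73 = 0.9675
MRP = 6.97% − 3.05% = 3.92%
E(R_P) = R_f + β_P × MRP = 3.05% + 0.9675 × 3.92% = 6.84%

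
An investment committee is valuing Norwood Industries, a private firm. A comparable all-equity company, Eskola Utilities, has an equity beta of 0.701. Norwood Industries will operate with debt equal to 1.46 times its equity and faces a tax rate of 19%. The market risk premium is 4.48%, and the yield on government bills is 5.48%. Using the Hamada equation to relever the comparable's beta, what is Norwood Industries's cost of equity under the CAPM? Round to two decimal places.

β_L = β_U × [1 + (1 − t)(D/E)] = 0.701 × [1 + (1 − 0.19) × 1.46]
    = 0.701 × [1 + 0.81 × 1.46] = 0.701 × 2.1826 = 1.5300
E(R) = R_f + β_L × MRP = 5.48% + 1.5300 × 4.48% = 12.33%

12.33%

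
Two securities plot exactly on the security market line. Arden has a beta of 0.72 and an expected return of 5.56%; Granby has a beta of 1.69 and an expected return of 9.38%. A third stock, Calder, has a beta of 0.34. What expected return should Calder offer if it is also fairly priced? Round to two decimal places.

MRP (SML slope) = (9.38% − 5.56%) / (1.69 − 0.72) = 3.82% / 0.97 = 3.9381%
R_f (intercept) = 5.56% − 0.72 × 3.9381% = 2.7246%
E(R_Calder) = R_f + β × MRP = 2.7246% + 0.34 × 3.9381% = 4.06%

4.06%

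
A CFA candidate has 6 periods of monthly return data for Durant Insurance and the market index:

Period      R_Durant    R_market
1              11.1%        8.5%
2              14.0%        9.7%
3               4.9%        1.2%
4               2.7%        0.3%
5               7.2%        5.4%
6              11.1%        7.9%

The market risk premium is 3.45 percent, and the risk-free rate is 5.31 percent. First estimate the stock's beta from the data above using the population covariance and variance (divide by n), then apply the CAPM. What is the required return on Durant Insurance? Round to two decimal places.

8.98%

Mean R_i = (11.1 + 14.0 + 4.9 + 2.7 + 7.2 + 11.1) / 6 = 8.5000%
Mean R_m = (8.5 + 9.7 + 1.2 + 0.3 + 5.4 + 7.9) / 6 = 5.5000%
Σ(R_i − R̄_i)(R_m − R̄_m) = 82.9100  ⇒  Cov = 82.9100 / 6 = 13.8183
Σ(R_m − R̄_m)² = 77.9400  ⇒  Var(R_m) = 77.9400 / 6 = 12.9900
β = Cov / Var(R_m) = 13.8183 / 12.9900 = 1.0638
E(R) = R_f + β × MRP = 5.31% + 1.0638 × 3.45% = 8.98%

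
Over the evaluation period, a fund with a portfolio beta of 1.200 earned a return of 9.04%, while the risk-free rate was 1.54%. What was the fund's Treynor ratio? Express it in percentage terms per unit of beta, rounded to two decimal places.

Treynor = (R_P − R_f) / β_P = (9.04% − 1.54%) / 1.2000 = 7.50% / 1.2000 = 6.25%

6.25%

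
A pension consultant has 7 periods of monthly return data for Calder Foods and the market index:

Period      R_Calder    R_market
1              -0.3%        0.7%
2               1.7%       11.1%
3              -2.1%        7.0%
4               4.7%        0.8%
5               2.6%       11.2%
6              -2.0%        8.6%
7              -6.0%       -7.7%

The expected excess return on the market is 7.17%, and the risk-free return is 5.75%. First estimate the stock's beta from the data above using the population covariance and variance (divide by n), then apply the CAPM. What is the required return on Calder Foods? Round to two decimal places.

7.54%

Mean R_i = (-0.3 + 1.7 − 2.1 + 4.7 + 2.6 − 2.0 − 6.0) / 7 = -0.2000%
Mean R_m = (0.7 + 11.1 + 7.0 + 0.8 + 11.2 + 8.6 − 7.7) / 7 = 4.5286%
Σ(R_i − R̄_i)(R_m − R̄_m) = 72.1800  ⇒  Cov = 72.1800 / 7 = 10.3114
Σ(R_m − R̄_m)² = 288.4743  ⇒  Var(R_m) = 288.4743 / 7 = 41.2106
β = Cov / Var(R_m) = 10.3114 / 41.2106 = 0.2502
E(R) = R_f + β × MRP = 5.75% + 0.2502 × 7.17% = 7.54%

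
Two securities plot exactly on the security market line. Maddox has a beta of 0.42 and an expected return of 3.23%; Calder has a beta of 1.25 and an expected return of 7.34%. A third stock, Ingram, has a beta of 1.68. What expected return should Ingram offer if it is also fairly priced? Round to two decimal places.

MRP (SML slope) = (7.34% − 3.23%) / (1.25 − 0.42) = 4.11% / 0.83 = 4.9518%
R_f (intercept) = 3.23% − 0.42 × 4.9518% = 1.1502%
E(R_Ingram) = R_f + β × MRP = 1.1502% + 1.68 × 4.9518% = 9.47%

9.47%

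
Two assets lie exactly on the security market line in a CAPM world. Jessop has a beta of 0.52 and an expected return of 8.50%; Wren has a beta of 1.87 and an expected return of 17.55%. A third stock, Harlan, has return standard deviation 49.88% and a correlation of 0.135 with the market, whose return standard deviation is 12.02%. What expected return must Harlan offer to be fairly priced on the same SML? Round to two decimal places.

8.77%

MRP = (17.55% − 8.50%) / (1.87 − 0.52) = 6.7037%
R_f = 8.50% − 0.52 × 6.7037% = 5.0141%
β_Harlan = ρ·σ_i/σ_m = 0.135 × 49.88 / 12.02 = 0.5602
E(R_Harlan) = R_f + β × MRP = 5.0141% + 0.5602 × 6.7037% = 8.77%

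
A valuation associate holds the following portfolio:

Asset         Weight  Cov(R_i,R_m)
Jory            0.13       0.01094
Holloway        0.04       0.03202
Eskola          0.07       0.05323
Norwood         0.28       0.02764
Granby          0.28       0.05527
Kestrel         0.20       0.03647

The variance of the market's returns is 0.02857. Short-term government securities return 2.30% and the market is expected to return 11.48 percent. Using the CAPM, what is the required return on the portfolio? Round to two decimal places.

β_Jory = 0.01094 / 0.02857 = 0.3829
β_Holloway = 0.03202 / 0.02857 = 1.1208
β_Eskola = 0.05323 / 0.02857 = 1.8631
β_Norwood = 0.02764 / 0.02857 = 0.9674
β_Granby = 0.05527 / 0.02857 = 1.9345
β_Kestrel = 0.03647 / 0.02857 = 1.2765
β_P = Σ w_i β_i = 0.13×0.3829 + 0.04×1.1208 + 0.07×1.8631 + 0.28×0.9674 + 0.28×1.9345 + 0.20×1.2765 = 1.2929
MRP = 11.48% − 2.30% = 9.18%
E(R_P) = R_f + β_P × MRP = 2.30% + 1.2929 × 9.18% = 14.17%

14.17%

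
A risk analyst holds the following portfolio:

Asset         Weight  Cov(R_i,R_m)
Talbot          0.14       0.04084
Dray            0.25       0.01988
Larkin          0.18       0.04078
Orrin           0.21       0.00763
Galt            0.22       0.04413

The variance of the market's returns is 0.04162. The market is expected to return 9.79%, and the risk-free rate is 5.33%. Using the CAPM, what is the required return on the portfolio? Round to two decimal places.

β_Talbot = 0.04084 / 0.04162 = 0.9813
β_Dray = 0.01988 / 0.04162 = 0.4777
β_Larkin = 0.04078 / 0.04162 = 0.9798
β_Orrin = 0.00763 / 0.04162 = 0.1833
β_Galt = 0.04413 / 0.04162 = 1.0603
β_P = Σ w_i β_i = 0.14×0.9813 + 0.25×0.4777 + 0.18×0.9798 + 0.21×0.1833 + 0.22×1.0603 = 0.7049
MRP = 9.79% − 5.33% = 4.46%
E(R_P) = R_f + β_P × MRP = 5.33% + 0.7049 × 4.46% = 8.47%

8.47%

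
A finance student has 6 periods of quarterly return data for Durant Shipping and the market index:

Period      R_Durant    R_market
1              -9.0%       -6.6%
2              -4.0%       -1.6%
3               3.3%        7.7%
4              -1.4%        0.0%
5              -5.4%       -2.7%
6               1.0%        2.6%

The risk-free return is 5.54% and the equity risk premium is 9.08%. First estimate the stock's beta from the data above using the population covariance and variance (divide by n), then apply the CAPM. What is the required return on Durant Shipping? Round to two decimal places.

13.66%

Mean R_i = (-9.0 − 4.0 + 3.3 − 1.4 − 5.4 + 1.0) / 6 = -2.5833%
Mean R_m = (-6.6 − 1.6 + 7.7 + 0.0 − 2.7 + 2.6) / 6 = -0.1000%
Σ(R_i − R̄_i)(R_m − R̄_m) = 106.8400  ⇒  Cov = 106.8400 / 6 = 17.8067
Σ(R_m − R̄_m)² = 119.4000  ⇒  Var(R_m) = 119.4000 / 6 = 19.9000
β = Cov / Var(R_m) = 17.8067 / 19.9000 = 0.8948
E(R) = R_f + β × MRP = 5.54% + 0.8948 × 9.08% = 13.66%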